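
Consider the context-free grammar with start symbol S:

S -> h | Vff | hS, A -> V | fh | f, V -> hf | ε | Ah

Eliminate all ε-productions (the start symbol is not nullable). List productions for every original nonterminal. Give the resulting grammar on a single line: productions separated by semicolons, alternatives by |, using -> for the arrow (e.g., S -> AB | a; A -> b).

Nullable set: {A, V}.
S -> Vff: V nullable, giving Vff | ff.
A -> V: V nullable, giving V.
Drop V -> ε.
V -> Ah: A nullable, giving Ah | h.
Unchanged (no nullable symbols): S -> h; S -> hS; A -> f; A -> fh; V -> hf.

S -> h | ff | hS | Vff; A -> V | f | fh; V -> h | Ah | hf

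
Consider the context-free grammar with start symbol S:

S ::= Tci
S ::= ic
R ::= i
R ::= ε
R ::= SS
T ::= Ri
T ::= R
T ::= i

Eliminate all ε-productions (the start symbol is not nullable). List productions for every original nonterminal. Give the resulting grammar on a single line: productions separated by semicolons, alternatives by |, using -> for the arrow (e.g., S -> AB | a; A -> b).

Nullable set: {R, T}.
S -> Tci: T nullable, giving Tci | ci.
Drop R -> ε.
T -> R: R nullable, giving R.
T -> Ri: R nullable, giving Ri | i.
Unchanged (no nullable symbols): S -> ic; R -> SS; R -> i; T -> i.

S -> ci | ic | Tci; R -> i | SS; T -> R | i | Ri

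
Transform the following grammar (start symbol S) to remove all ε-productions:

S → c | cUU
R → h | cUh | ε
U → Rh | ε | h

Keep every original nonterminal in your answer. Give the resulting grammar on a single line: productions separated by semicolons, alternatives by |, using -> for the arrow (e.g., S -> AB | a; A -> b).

S -> c | cU | cUU; R -> h | ch | cUh; U -> h | Rh

Nullable set: {R, U}.
S -> cUU: U, U nullable, giving c | cU | cUU.
Drop R -> ε.
R -> cUh: U nullable, giving cUh | ch.
Drop U -> ε.
U -> Rh: R nullable, giving Rh | h.
Unchanged (no nullable symbols): S -> c; R -> h; U -> h.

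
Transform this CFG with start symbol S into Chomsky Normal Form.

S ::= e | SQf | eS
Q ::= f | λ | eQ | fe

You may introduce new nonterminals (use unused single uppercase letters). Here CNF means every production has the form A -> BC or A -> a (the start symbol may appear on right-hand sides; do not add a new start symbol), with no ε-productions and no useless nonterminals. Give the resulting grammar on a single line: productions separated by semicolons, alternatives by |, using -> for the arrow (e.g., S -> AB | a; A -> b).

Nullable: {Q}; after ε-elimination: S -> e | Sf | eS | SQf; Q -> e | f | eQ | fe.
No unit productions to eliminate.
TERM: introduce A -> e, B -> f and substitute in every rule of length ≥2.
BIN: S -> SQB becomes S -> SC, C -> QB.

S -> e | AS | SB | SC; A -> e; B -> f; C -> QB; Q -> e | f | AQ | BA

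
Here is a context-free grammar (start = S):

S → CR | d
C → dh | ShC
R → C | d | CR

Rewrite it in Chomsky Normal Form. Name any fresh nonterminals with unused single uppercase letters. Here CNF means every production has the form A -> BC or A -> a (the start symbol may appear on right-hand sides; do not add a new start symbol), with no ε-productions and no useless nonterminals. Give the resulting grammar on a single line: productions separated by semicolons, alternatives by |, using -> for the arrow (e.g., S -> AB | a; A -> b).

S -> d | CR; A -> h; B -> d; C -> BA | SD; D -> AC; E -> AC; R -> d | BA | CR | SE

No ε-productions.
After unit-elimination: S -> d | CR; C -> dh | ShC; R -> d | CR | dh | ShC.
TERM: introduce B -> d, A -> h and substitute in every rule of length ≥2.
BIN: C -> SAC becomes C -> SD, D -> AC; R -> SAC becomes R -> SE, E -> AC.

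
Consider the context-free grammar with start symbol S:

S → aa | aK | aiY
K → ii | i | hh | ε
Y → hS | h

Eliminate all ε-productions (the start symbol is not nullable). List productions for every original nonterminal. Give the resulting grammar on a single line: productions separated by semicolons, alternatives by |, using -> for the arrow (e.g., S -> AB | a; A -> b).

Nullable set: {K}.
S -> aK: K nullable, giving a | aK.
Drop K -> ε.
Unchanged (no nullable symbols): S -> aa; S -> aiY; K -> hh; K -> i; K -> ii; Y -> h; Y -> hS.

S -> a | aK | aa | aiY; K -> i | hh | ii; Y -> h | hS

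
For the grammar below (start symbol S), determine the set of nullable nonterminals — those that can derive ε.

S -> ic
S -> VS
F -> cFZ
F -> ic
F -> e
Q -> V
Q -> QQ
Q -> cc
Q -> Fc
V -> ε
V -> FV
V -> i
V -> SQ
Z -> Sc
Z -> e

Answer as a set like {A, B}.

Directly nullable (have an ε-rule): {V}.
Q is nullable via Q -> V (every symbol on the right is already known nullable).
Not nullable: F, S, Z — each has a terminal in every rule's right-hand side or depends on a non-nullable symbol.

{Q, V}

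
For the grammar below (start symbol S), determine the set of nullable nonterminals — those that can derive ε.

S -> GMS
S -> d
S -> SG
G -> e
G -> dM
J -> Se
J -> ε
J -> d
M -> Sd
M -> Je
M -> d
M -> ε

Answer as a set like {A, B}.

Directly nullable (have an ε-rule): {J, M}.
Not nullable: G, S — each has a terminal in every rule's right-hand side or depends on a non-nullable symbol.

{J, M}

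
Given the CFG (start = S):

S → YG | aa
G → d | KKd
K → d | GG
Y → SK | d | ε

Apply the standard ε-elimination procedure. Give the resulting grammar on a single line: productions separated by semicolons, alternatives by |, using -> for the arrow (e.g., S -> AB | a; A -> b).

Nullable set: {Y}.
S -> YG: Y nullable, giving G | YG.
Drop Y -> ε.
Unchanged (no nullable symbols): S -> aa; G -> KKd; G -> d; K -> GG; K -> d; Y -> SK; Y -> d.

S -> G | YG | aa; G -> d | KKd; K -> d | GG; Y -> d | SK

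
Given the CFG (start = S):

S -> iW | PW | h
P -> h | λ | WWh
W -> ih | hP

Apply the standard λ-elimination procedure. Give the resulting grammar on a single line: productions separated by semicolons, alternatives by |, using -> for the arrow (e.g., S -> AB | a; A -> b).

S -> W | h | PW | iW; P -> h | WWh; W -> h | hP | ih

Nullable set: {P}.
S -> PW: P nullable, giving PW | W.
Drop P -> λ.
W -> hP: P nullable, giving h | hP.
Unchanged (no nullable symbols): S -> h; S -> iW; P -> WWh; P -> h; W -> ih.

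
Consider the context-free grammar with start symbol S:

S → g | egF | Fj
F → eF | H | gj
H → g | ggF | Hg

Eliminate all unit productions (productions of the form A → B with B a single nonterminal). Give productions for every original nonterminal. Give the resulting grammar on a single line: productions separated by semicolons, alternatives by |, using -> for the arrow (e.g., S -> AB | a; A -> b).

Unit productions: F->H.
Unit pairs (A ⇒* B via units): (F,H).
S: inherits non-unit rules of {S} → Fj | egF | g.
F: inherits non-unit rules of {F, H} → Hg | eF | g | ggF | gj.
H: inherits non-unit rules of {H} → Hg | g | ggF.

S -> g | Fj | egF; F -> g | Hg | eF | gj | ggF; H -> g | Hg | ggF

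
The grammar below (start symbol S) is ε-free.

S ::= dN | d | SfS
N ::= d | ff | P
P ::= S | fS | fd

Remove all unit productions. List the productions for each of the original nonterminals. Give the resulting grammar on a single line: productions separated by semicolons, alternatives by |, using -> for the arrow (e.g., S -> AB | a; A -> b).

Unit productions: N->P, P->S.
Unit pairs (A ⇒* B via units): (N,P), (N,S), (P,S).
S: inherits non-unit rules of {S} → SfS | d | dN.
N: inherits non-unit rules of {N, P, S} → SfS | d | dN | fS | fd | ff.
P: inherits non-unit rules of {P, S} → SfS | d | dN | fS | fd.

S -> d | dN | SfS; N -> d | dN | fS | fd | ff | SfS; P -> d | dN | fS | fd | SfS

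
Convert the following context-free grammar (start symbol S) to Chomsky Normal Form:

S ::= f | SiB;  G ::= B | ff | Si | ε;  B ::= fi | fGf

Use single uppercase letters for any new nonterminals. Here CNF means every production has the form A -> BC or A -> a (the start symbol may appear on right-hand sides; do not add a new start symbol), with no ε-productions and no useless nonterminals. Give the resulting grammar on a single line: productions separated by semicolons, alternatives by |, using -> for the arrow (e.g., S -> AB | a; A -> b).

S -> f | SF; A -> f; B -> AA | AC | AD; C -> i; D -> GA; E -> GA; F -> CB; G -> AA | AC | AE | SC

Nullable: {G}; after ε-elimination: S -> f | SiB; B -> ff | fi | fGf; G -> B | Si | ff.
After unit-elimination: S -> f | SiB; B -> ff | fi | fGf; G -> Si | ff | fi | fGf.
TERM: introduce A -> f, C -> i and substitute in every rule of length ≥2.
BIN: B -> AGA becomes B -> AD, D -> GA; G -> AGA becomes G -> AE, E -> GA; S -> SCB becomes S -> SF, F -> CB.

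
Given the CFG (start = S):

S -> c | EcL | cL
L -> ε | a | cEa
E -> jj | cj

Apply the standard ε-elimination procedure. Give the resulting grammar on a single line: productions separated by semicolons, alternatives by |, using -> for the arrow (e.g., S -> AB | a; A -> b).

Nullable set: {L}.
S -> EcL: L nullable, giving Ec | EcL.
S -> cL: L nullable, giving c | cL.
Drop L -> ε.
Unchanged (no nullable symbols): S -> c; E -> cj; E -> jj; L -> a; L -> cEa.

S -> c | Ec | cL | EcL; E -> cj | jj; L -> a | cEa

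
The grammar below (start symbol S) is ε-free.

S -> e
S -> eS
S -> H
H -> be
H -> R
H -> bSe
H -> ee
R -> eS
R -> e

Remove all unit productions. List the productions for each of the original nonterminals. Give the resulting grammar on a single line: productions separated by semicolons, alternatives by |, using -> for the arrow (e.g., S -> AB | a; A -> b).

Unit productions: H->R, S->H.
Unit pairs (A ⇒* B via units): (H,R), (S,H), (S,R).
S: inherits non-unit rules of {H, R, S} → bSe | be | e | eS | ee.
H: inherits non-unit rules of {H, R} → bSe | be | e | eS | ee.
R: inherits non-unit rules of {R} → e | eS.

S -> e | be | eS | ee | bSe; H -> e | be | eS | ee | bSe; R -> e | eS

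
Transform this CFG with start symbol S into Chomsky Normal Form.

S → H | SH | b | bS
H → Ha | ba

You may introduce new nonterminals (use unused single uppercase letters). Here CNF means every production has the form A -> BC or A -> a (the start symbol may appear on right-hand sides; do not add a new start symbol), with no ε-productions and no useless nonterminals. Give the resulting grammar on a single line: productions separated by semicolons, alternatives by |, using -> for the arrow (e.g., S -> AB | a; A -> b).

No ε-productions.
After unit-elimination: S -> b | Ha | SH | bS | ba; H -> Ha | ba.
TERM: introduce A -> a, B -> b and substitute in every rule of length ≥2.

S -> b | BA | BS | HA | SH; A -> a; B -> b; H -> BA | HA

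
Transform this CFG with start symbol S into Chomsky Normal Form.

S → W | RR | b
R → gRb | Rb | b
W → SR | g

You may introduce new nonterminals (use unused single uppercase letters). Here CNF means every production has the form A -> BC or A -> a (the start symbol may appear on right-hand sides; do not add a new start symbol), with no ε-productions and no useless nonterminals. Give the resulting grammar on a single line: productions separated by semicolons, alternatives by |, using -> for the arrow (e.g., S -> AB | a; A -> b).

S -> b | g | RR | SR; A -> b; B -> g; C -> RA; R -> b | BC | RA

No ε-productions.
After unit-elimination: S -> b | g | RR | SR; R -> b | Rb | gRb; W -> g | SR.
TERM: introduce A -> b, B -> g and substitute in every rule of length ≥2.
BIN: R -> BRA becomes R -> BC, C -> RA.
Drop unreachable/unproductive: W.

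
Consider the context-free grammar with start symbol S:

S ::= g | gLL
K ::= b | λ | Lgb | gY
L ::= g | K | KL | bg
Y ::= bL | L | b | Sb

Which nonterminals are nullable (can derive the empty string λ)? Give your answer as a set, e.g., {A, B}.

Directly nullable (have an ε-rule): {K}.
L is nullable via L -> K (every symbol on the right is already known nullable).
Y is nullable via Y -> L (every symbol on the right is already known nullable).
Not nullable: S — each has a terminal in every rule's right-hand side or depends on a non-nullable symbol.

{K, L, Y}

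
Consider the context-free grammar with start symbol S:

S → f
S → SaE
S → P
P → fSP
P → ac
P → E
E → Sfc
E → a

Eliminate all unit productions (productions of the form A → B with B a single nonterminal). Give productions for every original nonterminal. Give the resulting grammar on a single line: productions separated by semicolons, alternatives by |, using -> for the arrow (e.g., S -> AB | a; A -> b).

Unit productions: P->E, S->P.
Unit pairs (A ⇒* B via units): (P,E), (S,E), (S,P).
S: inherits non-unit rules of {E, P, S} → SaE | Sfc | a | ac | f | fSP.
E: inherits non-unit rules of {E} → Sfc | a.
P: inherits non-unit rules of {E, P} → Sfc | a | ac | fSP.

S -> a | f | ac | SaE | Sfc | fSP; E -> a | Sfc; P -> a | ac | Sfc | fSP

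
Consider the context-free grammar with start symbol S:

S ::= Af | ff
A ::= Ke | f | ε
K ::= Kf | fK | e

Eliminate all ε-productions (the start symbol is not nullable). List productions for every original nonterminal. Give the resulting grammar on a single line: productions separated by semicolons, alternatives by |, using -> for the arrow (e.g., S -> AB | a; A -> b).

Nullable set: {A}.
S -> Af: A nullable, giving Af | f.
Drop A -> ε.
Unchanged (no nullable symbols): S -> ff; A -> Ke; A -> f; K -> Kf; K -> e; K -> fK.

S -> f | Af | ff; A -> f | Ke; K -> e | Kf | fK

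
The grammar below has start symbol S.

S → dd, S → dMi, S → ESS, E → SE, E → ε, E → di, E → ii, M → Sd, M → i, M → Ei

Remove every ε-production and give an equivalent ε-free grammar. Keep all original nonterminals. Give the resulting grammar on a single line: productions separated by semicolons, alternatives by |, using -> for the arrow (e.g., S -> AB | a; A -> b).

Nullable set: {E}.
S -> ESS: E nullable, giving ESS | SS.
Drop E -> ε.
E -> SE: E nullable, giving S | SE.
M -> Ei: E nullable, giving Ei | i.
Unchanged (no nullable symbols): S -> dMi; S -> dd; E -> di; E -> ii; M -> Sd; M -> i.

S -> SS | dd | ESS | dMi; E -> S | SE | di | ii; M -> i | Ei | Sd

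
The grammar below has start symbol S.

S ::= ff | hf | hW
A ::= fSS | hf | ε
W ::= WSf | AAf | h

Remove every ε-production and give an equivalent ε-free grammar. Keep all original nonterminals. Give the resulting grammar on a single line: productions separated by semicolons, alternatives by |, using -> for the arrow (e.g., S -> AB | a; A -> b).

Nullable set: {A}.
Drop A -> ε.
W -> AAf: A, A nullable, giving AAf | Af | f.
Unchanged (no nullable symbols): S -> ff; S -> hW; S -> hf; A -> fSS; A -> hf; W -> WSf; W -> h.

S -> ff | hW | hf; A -> hf | fSS; W -> f | h | Af | AAf | WSf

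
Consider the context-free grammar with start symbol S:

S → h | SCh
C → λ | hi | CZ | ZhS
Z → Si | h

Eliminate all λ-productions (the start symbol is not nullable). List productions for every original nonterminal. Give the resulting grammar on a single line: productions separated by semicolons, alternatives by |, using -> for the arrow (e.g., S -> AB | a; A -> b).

S -> h | Sh | SCh; C -> Z | CZ | hi | ZhS; Z -> h | Si

Nullable set: {C}.
S -> SCh: C nullable, giving SCh | Sh.
Drop C -> λ.
C -> CZ: C nullable, giving CZ | Z.
Unchanged (no nullable symbols): S -> h; C -> ZhS; C -> hi; Z -> Si; Z -> h.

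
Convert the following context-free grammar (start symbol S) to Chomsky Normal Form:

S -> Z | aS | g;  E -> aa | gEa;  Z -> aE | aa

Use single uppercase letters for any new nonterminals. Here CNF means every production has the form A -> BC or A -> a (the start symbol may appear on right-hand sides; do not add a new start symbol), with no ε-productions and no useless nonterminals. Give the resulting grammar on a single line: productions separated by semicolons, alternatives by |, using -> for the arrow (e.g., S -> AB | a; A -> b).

S -> g | AA | AE | AS; A -> a; B -> g; C -> EA; E -> AA | BC

No ε-productions.
After unit-elimination: S -> g | aE | aS | aa; E -> aa | gEa; Z -> aE | aa.
TERM: introduce A -> a, B -> g and substitute in every rule of length ≥2.
BIN: E -> BEA becomes E -> BC, C -> EA.
Drop unreachable/unproductive: Z.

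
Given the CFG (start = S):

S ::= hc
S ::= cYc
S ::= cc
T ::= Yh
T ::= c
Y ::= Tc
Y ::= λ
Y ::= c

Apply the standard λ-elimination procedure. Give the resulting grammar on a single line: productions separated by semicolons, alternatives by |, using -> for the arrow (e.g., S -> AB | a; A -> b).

S -> cc | hc | cYc; T -> c | h | Yh; Y -> c | Tc

Nullable set: {Y}.
S -> cYc: Y nullable, giving cYc | cc.
T -> Yh: Y nullable, giving Yh | h.
Drop Y -> λ.
Unchanged (no nullable symbols): S -> cc; S -> hc; T -> c; Y -> Tc; Y -> c.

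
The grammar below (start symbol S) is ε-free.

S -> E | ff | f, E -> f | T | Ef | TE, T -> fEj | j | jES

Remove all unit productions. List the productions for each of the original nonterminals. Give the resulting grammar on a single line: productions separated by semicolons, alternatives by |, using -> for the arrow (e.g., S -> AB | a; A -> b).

Unit productions: E->T, S->E.
Unit pairs (A ⇒* B via units): (E,T), (S,E), (S,T).
S: inherits non-unit rules of {E, S, T} → Ef | TE | f | fEj | ff | j | jES.
E: inherits non-unit rules of {E, T} → Ef | TE | f | fEj | j | jES.
T: inherits non-unit rules of {T} → fEj | j | jES.

S -> f | j | Ef | TE | ff | fEj | jES; E -> f | j | Ef | TE | fEj | jES; T -> j | fEj | jES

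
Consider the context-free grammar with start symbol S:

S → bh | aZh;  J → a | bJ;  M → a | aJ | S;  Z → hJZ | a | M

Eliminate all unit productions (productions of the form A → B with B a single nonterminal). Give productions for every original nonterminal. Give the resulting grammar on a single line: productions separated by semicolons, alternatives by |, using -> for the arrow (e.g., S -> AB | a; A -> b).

S -> bh | aZh; J -> a | bJ; M -> a | aJ | bh | aZh; Z -> a | aJ | bh | aZh | hJZ

Unit productions: M->S, Z->M.
Unit pairs (A ⇒* B via units): (M,S), (Z,M), (Z,S).
S: inherits non-unit rules of {S} → aZh | bh.
J: inherits non-unit rules of {J} → a | bJ.
M: inherits non-unit rules of {M, S} → a | aJ | aZh | bh.
Z: inherits non-unit rules of {M, S, Z} → a | aJ | aZh | bh | hJZ.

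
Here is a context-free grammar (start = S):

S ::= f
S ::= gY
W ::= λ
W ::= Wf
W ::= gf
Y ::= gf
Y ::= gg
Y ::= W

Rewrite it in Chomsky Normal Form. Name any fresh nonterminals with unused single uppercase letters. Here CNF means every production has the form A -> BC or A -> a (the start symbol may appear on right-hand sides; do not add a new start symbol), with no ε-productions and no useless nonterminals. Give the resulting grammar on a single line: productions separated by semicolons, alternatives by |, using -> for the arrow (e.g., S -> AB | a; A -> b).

S -> f | g | AY; A -> g; B -> f; W -> f | AB | WB; Y -> f | AA | AB | WB

Nullable: {W, Y}; after ε-elimination: S -> f | g | gY; W -> f | Wf | gf; Y -> W | gf | gg.
After unit-elimination: S -> f | g | gY; W -> f | Wf | gf; Y -> f | Wf | gf | gg.
TERM: introduce B -> f, A -> g and substitute in every rule of length ≥2.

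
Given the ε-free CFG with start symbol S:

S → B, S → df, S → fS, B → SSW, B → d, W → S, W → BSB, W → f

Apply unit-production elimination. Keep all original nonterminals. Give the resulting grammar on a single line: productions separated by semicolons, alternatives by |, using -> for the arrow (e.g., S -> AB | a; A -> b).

S -> d | df | fS | SSW; B -> d | SSW; W -> d | f | df | fS | BSB | SSW

Unit productions: S->B, W->S.
Unit pairs (A ⇒* B via units): (S,B), (W,B), (W,S).
S: inherits non-unit rules of {B, S} → SSW | d | df | fS.
B: inherits non-unit rules of {B} → SSW | d.
W: inherits non-unit rules of {B, S, W} → BSB | SSW | d | df | f | fS.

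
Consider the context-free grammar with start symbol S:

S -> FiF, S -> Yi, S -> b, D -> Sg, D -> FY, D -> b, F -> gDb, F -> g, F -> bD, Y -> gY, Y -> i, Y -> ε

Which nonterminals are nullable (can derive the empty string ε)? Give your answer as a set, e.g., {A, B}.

Directly nullable (have an ε-rule): {Y}.
Not nullable: D, F, S — each has a terminal in every rule's right-hand side or depends on a non-nullable symbol.

{Y}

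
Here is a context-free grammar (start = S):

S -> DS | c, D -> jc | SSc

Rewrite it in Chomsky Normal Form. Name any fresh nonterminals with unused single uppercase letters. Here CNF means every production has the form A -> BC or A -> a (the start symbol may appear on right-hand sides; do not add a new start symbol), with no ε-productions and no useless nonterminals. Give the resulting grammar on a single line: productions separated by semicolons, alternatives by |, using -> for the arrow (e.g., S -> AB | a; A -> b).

No ε-productions.
No unit productions to eliminate.
TERM: introduce A -> c, B -> j and substitute in every rule of length ≥2.
BIN: D -> SSA becomes D -> SC, C -> SA.

S -> c | DS; A -> c; B -> j; C -> SA; D -> BA | SC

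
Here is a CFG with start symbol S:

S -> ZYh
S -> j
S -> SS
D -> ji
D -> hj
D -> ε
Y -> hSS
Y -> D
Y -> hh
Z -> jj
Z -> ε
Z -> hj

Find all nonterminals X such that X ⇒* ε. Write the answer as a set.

{D, Y, Z}

Directly nullable (have an ε-rule): {D, Z}.
Y is nullable via Y -> D (every symbol on the right is already known nullable).
Not nullable: S — each has a terminal in every rule's right-hand side or depends on a non-nullable symbol.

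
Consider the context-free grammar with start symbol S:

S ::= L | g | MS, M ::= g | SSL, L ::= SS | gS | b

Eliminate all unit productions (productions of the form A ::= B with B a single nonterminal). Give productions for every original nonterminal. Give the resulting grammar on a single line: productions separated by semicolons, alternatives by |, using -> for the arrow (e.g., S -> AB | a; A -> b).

S -> b | g | MS | SS | gS; L -> b | SS | gS; M -> g | SSL

Unit productions: S->L.
Unit pairs (A ⇒* B via units): (S,L).
S: inherits non-unit rules of {L, S} → MS | SS | b | g | gS.
L: inherits non-unit rules of {L} → SS | b | gS.
M: inherits non-unit rules of {M} → SSL | g.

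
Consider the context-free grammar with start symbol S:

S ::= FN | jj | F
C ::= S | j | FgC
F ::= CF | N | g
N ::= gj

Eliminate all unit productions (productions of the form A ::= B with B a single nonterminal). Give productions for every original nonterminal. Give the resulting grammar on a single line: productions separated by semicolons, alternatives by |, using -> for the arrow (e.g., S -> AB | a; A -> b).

S -> g | CF | FN | gj | jj; C -> g | j | CF | FN | gj | jj | FgC; F -> g | CF | gj; N -> gj

Unit productions: C->S, F->N, S->F.
Unit pairs (A ⇒* B via units): (C,F), (C,N), (C,S), (F,N), (S,F), (S,N).
S: inherits non-unit rules of {F, N, S} → CF | FN | g | gj | jj.
C: inherits non-unit rules of {C, F, N, S} → CF | FN | FgC | g | gj | j | jj.
F: inherits non-unit rules of {F, N} → CF | g | gj.
N: inherits non-unit rules of {N} → gj.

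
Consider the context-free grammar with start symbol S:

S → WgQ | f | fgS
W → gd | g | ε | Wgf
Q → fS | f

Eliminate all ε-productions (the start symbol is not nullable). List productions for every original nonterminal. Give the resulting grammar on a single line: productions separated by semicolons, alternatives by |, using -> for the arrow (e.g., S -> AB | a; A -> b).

Nullable set: {W}.
S -> WgQ: W nullable, giving WgQ | gQ.
Drop W -> ε.
W -> Wgf: W nullable, giving Wgf | gf.
Unchanged (no nullable symbols): S -> f; S -> fgS; Q -> f; Q -> fS; W -> g; W -> gd.

S -> f | gQ | WgQ | fgS; Q -> f | fS; W -> g | gd | gf | Wgf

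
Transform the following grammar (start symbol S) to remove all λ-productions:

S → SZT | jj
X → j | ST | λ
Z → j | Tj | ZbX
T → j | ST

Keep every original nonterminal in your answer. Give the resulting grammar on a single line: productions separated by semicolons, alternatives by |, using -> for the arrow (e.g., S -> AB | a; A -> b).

Nullable set: {X}.
Drop X -> λ.
Z -> ZbX: X nullable, giving Zb | ZbX.
Unchanged (no nullable symbols): S -> SZT; S -> jj; T -> ST; T -> j; X -> ST; X -> j; Z -> Tj; Z -> j.

S -> jj | SZT; T -> j | ST; X -> j | ST; Z -> j | Tj | Zb | ZbX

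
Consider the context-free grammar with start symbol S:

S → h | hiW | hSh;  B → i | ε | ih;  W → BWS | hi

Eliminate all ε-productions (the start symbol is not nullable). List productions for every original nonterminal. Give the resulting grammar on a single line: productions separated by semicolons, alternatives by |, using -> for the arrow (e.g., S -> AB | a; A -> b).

S -> h | hSh | hiW; B -> i | ih; W -> WS | hi | BWS

Nullable set: {B}.
Drop B -> ε.
W -> BWS: B nullable, giving BWS | WS.
Unchanged (no nullable symbols): S -> h; S -> hSh; S -> hiW; B -> i; B -> ih; W -> hi.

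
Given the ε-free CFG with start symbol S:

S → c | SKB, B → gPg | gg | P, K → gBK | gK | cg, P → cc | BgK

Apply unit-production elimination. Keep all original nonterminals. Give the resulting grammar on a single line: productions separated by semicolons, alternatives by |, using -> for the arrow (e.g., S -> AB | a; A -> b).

Unit productions: B->P.
Unit pairs (A ⇒* B via units): (B,P).
S: inherits non-unit rules of {S} → SKB | c.
B: inherits non-unit rules of {B, P} → BgK | cc | gPg | gg.
K: inherits non-unit rules of {K} → cg | gBK | gK.
P: inherits non-unit rules of {P} → BgK | cc.

S -> c | SKB; B -> cc | gg | BgK | gPg; K -> cg | gK | gBK; P -> cc | BgK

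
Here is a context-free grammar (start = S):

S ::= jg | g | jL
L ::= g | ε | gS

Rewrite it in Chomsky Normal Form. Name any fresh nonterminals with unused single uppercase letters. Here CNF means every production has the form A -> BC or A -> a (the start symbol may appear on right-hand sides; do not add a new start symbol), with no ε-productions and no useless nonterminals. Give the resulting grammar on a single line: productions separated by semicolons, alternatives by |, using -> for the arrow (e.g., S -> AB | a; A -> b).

Nullable: {L}; after ε-elimination: S -> g | j | jL | jg; L -> g | gS.
No unit productions to eliminate.
TERM: introduce A -> g, B -> j and substitute in every rule of length ≥2.

S -> g | j | BA | BL; A -> g; B -> j; L -> g | AS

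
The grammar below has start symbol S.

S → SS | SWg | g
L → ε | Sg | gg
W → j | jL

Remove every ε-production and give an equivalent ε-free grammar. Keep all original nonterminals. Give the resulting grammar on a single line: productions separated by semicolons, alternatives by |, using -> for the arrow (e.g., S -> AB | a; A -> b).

S -> g | SS | SWg; L -> Sg | gg; W -> j | jL

Nullable set: {L}.
Drop L -> ε.
W -> jL: L nullable, giving j | jL.
Unchanged (no nullable symbols): S -> SS; S -> SWg; S -> g; L -> Sg; L -> gg; W -> j.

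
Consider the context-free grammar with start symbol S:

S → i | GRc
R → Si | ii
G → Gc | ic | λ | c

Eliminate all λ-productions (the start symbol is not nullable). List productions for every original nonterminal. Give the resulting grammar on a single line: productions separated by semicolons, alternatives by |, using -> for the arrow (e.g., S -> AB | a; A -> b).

Nullable set: {G}.
S -> GRc: G nullable, giving GRc | Rc.
Drop G -> λ.
G -> Gc: G nullable, giving Gc | c.
Unchanged (no nullable symbols): S -> i; G -> c; G -> ic; R -> Si; R -> ii.

S -> i | Rc | GRc; G -> c | Gc | ic; R -> Si | ii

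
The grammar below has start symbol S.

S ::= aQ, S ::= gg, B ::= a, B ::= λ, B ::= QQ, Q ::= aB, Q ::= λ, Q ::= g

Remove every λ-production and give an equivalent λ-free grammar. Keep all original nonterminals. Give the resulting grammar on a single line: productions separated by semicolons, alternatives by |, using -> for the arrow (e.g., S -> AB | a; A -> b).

Nullable set: {B, Q}.
S -> aQ: Q nullable, giving a | aQ.
Drop B -> λ.
B -> QQ: Q, Q nullable, giving Q | QQ.
Drop Q -> λ.
Q -> aB: B nullable, giving a | aB.
Unchanged (no nullable symbols): S -> gg; B -> a; Q -> g.

S -> a | aQ | gg; B -> Q | a | QQ; Q -> a | g | aB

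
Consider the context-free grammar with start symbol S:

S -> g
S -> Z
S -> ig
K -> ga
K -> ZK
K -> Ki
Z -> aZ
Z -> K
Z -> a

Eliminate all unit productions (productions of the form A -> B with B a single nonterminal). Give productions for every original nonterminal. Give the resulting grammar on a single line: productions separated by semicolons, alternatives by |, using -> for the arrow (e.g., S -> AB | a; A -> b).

S -> a | g | Ki | ZK | aZ | ga | ig; K -> Ki | ZK | ga; Z -> a | Ki | ZK | aZ | ga

Unit productions: S->Z, Z->K.
Unit pairs (A ⇒* B via units): (S,K), (S,Z), (Z,K).
S: inherits non-unit rules of {K, S, Z} → Ki | ZK | a | aZ | g | ga | ig.
K: inherits non-unit rules of {K} → Ki | ZK | ga.
Z: inherits non-unit rules of {K, Z} → Ki | ZK | a | aZ | ga.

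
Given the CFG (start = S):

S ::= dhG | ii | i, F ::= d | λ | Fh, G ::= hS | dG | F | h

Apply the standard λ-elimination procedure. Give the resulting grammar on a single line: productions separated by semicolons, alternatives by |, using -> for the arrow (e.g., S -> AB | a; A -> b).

S -> i | dh | ii | dhG; F -> d | h | Fh; G -> F | d | h | dG | hS

Nullable set: {F, G}.
S -> dhG: G nullable, giving dh | dhG.
Drop F -> λ.
F -> Fh: F nullable, giving Fh | h.
G -> F: F nullable, giving F.
G -> dG: G nullable, giving d | dG.
Unchanged (no nullable symbols): S -> i; S -> ii; F -> d; G -> h; G -> hS.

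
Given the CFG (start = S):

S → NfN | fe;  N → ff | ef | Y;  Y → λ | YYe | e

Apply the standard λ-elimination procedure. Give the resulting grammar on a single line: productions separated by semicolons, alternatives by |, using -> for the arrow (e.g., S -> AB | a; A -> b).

Nullable set: {N, Y}.
S -> NfN: N, N nullable, giving Nf | NfN | f | fN.
N -> Y: Y nullable, giving Y.
Drop Y -> λ.
Y -> YYe: Y, Y nullable, giving YYe | Ye | e.
Unchanged (no nullable symbols): S -> fe; N -> ef; N -> ff; Y -> e.

S -> f | Nf | fN | fe | NfN; N -> Y | ef | ff; Y -> e | Ye | YYe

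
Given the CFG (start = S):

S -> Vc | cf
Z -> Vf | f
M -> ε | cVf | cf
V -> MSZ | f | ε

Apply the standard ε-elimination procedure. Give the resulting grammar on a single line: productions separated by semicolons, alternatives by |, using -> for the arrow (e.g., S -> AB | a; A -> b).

S -> c | Vc | cf; M -> cf | cVf; V -> f | SZ | MSZ; Z -> f | Vf

Nullable set: {M, V}.
S -> Vc: V nullable, giving Vc | c.
Drop M -> ε.
M -> cVf: V nullable, giving cVf | cf.
Drop V -> ε.
V -> MSZ: M nullable, giving MSZ | SZ.
Z -> Vf: V nullable, giving Vf | f.
Unchanged (no nullable symbols): S -> cf; M -> cf; V -> f; Z -> f.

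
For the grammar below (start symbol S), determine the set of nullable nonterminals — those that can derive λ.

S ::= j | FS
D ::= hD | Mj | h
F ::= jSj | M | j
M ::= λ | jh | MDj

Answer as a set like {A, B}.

{F, M}

Directly nullable (have an ε-rule): {M}.
F is nullable via F -> M (every symbol on the right is already known nullable).
Not nullable: D, S — each has a terminal in every rule's right-hand side or depends on a non-nullable symbol.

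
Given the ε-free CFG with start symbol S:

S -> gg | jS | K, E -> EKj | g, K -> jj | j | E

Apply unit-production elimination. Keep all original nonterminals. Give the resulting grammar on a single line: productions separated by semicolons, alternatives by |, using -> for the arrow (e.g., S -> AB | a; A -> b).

S -> g | j | gg | jS | jj | EKj; E -> g | EKj; K -> g | j | jj | EKj

Unit productions: K->E, S->K.
Unit pairs (A ⇒* B via units): (K,E), (S,E), (S,K).
S: inherits non-unit rules of {E, K, S} → EKj | g | gg | j | jS | jj.
E: inherits non-unit rules of {E} → EKj | g.
K: inherits non-unit rules of {E, K} → EKj | g | j | jj.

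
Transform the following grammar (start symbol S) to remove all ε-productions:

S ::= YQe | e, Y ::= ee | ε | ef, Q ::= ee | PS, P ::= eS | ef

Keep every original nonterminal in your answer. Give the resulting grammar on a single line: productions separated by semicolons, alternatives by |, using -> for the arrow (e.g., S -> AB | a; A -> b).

Nullable set: {Y}.
S -> YQe: Y nullable, giving Qe | YQe.
Drop Y -> ε.
Unchanged (no nullable symbols): S -> e; P -> eS; P -> ef; Q -> PS; Q -> ee; Y -> ee; Y -> ef.

S -> e | Qe | YQe; P -> eS | ef; Q -> PS | ee; Y -> ee | ef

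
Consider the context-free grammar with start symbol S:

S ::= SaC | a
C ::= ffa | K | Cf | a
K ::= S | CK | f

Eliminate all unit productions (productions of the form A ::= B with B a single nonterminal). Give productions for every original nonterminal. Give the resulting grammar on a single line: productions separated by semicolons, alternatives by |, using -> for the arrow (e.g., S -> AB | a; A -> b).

Unit productions: C->K, K->S.
Unit pairs (A ⇒* B via units): (C,K), (C,S), (K,S).
S: inherits non-unit rules of {S} → SaC | a.
C: inherits non-unit rules of {C, K, S} → CK | Cf | SaC | a | f | ffa.
K: inherits non-unit rules of {K, S} → CK | SaC | a | f.

S -> a | SaC; C -> a | f | CK | Cf | SaC | ffa; K -> a | f | CK | SaC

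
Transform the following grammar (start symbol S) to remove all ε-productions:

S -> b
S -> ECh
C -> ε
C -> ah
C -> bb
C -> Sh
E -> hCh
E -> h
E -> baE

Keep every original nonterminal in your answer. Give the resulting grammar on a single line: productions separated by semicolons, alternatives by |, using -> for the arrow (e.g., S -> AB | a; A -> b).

Nullable set: {C}.
S -> ECh: C nullable, giving ECh | Eh.
Drop C -> ε.
E -> hCh: C nullable, giving hCh | hh.
Unchanged (no nullable symbols): S -> b; C -> Sh; C -> ah; C -> bb; E -> baE; E -> h.

S -> b | Eh | ECh; C -> Sh | ah | bb; E -> h | hh | baE | hCh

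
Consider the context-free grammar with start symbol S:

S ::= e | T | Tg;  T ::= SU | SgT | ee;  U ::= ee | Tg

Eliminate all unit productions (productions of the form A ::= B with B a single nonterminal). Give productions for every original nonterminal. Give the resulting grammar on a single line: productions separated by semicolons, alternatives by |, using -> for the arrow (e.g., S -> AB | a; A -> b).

S -> e | SU | Tg | ee | SgT; T -> SU | ee | SgT; U -> Tg | ee

Unit productions: S->T.
Unit pairs (A ⇒* B via units): (S,T).
S: inherits non-unit rules of {S, T} → SU | SgT | Tg | e | ee.
T: inherits non-unit rules of {T} → SU | SgT | ee.
U: inherits non-unit rules of {U} → Tg | ee.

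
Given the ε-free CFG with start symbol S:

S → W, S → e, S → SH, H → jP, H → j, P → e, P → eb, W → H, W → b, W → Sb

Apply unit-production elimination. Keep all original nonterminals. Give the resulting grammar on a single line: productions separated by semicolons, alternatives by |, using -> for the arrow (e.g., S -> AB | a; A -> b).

S -> b | e | j | SH | Sb | jP; H -> j | jP; P -> e | eb; W -> b | j | Sb | jP

Unit productions: S->W, W->H.
Unit pairs (A ⇒* B via units): (S,H), (S,W), (W,H).
S: inherits non-unit rules of {H, S, W} → SH | Sb | b | e | j | jP.
H: inherits non-unit rules of {H} → j | jP.
P: inherits non-unit rules of {P} → e | eb.
W: inherits non-unit rules of {H, W} → Sb | b | j | jP.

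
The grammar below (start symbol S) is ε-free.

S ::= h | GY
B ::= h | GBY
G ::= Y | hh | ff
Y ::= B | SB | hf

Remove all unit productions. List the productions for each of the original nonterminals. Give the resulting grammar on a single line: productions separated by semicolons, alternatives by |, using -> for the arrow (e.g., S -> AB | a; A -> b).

S -> h | GY; B -> h | GBY; G -> h | SB | ff | hf | hh | GBY; Y -> h | SB | hf | GBY

Unit productions: G->Y, Y->B.
Unit pairs (A ⇒* B via units): (G,B), (G,Y), (Y,B).
S: inherits non-unit rules of {S} → GY | h.
B: inherits non-unit rules of {B} → GBY | h.
G: inherits non-unit rules of {B, G, Y} → GBY | SB | ff | h | hf | hh.
Y: inherits non-unit rules of {B, Y} → GBY | SB | h | hf.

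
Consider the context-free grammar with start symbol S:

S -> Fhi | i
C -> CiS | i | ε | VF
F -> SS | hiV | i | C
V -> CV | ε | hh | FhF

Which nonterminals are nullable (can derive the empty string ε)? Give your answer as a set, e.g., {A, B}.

{C, F, V}

Directly nullable (have an ε-rule): {C, V}.
F is nullable via F -> C (every symbol on the right is already known nullable).
Not nullable: S — each has a terminal in every rule's right-hand side or depends on a non-nullable symbol.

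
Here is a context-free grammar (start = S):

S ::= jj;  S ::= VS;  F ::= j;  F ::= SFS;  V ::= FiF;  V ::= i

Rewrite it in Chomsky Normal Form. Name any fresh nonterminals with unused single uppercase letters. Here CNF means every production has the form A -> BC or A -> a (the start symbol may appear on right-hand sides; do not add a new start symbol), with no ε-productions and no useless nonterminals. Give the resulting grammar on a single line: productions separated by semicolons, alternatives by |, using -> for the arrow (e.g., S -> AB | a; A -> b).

No ε-productions.
No unit productions to eliminate.
TERM: introduce B -> i, A -> j and substitute in every rule of length ≥2.
BIN: F -> SFS becomes F -> SC, C -> FS; V -> FBF becomes V -> FD, D -> BF.

S -> AA | VS; A -> j; B -> i; C -> FS; D -> BF; F -> j | SC; V -> i | FD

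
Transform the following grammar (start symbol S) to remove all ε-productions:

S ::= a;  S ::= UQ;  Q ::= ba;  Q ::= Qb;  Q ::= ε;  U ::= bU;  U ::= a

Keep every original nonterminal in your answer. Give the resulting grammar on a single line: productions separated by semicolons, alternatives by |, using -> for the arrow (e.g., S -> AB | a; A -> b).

S -> U | a | UQ; Q -> b | Qb | ba; U -> a | bU

Nullable set: {Q}.
S -> UQ: Q nullable, giving U | UQ.
Drop Q -> ε.
Q -> Qb: Q nullable, giving Qb | b.
Unchanged (no nullable symbols): S -> a; Q -> ba; U -> a; U -> bU.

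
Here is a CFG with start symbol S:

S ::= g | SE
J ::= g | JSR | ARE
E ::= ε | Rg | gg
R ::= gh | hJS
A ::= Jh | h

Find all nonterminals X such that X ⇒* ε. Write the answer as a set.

{E}

Directly nullable (have an ε-rule): {E}.
Not nullable: A, J, R, S — each has a terminal in every rule's right-hand side or depends on a non-nullable symbol.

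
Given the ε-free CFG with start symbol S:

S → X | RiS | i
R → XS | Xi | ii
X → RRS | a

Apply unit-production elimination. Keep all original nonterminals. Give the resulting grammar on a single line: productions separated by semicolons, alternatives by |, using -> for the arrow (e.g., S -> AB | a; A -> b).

Unit productions: S->X.
Unit pairs (A ⇒* B via units): (S,X).
S: inherits non-unit rules of {S, X} → RRS | RiS | a | i.
R: inherits non-unit rules of {R} → XS | Xi | ii.
X: inherits non-unit rules of {X} → RRS | a.

S -> a | i | RRS | RiS; R -> XS | Xi | ii; X -> a | RRS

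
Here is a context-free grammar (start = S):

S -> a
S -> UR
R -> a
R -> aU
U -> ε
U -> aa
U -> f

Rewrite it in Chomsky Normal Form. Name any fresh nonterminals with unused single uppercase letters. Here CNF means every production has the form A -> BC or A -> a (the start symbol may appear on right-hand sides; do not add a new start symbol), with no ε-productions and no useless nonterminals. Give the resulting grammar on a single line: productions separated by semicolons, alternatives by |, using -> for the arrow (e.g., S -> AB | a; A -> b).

Nullable: {U}; after ε-elimination: S -> R | a | UR; R -> a | aU; U -> f | aa.
After unit-elimination: S -> a | UR | aU; R -> a | aU; U -> f | aa.
TERM: introduce A -> a and substitute in every rule of length ≥2.

S -> a | AU | UR; A -> a; R -> a | AU; U -> f | AA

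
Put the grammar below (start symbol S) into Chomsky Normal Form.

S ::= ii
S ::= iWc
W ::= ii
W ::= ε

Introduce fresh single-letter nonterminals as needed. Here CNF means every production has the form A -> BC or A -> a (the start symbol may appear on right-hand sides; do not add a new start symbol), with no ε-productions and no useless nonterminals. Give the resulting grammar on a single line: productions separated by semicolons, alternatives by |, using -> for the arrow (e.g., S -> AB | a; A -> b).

Nullable: {W}; after ε-elimination: S -> ic | ii | iWc; W -> ii.
No unit productions to eliminate.
TERM: introduce B -> c, A -> i and substitute in every rule of length ≥2.
BIN: S -> AWB becomes S -> AC, C -> WB.

S -> AA | AB | AC; A -> i; B -> c; C -> WB; W -> AA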